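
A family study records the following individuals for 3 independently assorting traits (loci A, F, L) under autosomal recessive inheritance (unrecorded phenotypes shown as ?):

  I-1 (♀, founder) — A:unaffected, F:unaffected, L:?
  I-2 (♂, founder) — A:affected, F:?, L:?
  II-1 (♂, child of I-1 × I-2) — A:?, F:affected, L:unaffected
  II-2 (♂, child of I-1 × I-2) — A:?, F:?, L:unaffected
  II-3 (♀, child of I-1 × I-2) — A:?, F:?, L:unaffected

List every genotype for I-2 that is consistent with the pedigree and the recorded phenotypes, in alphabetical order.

A/I-1 un ·: AA|Aa
A/I-2 aff ·: aa
A/II-1 ? I-1×I-2: Aa|aa
A/II-2 ? I-1×I-2: Aa|aa
A/II-3 ? I-1×I-2: Aa|aa
⇒ A over [I-1,I-2,II-1,II-2,II-3]: 9 consistent
F/I-1 un ·: Ff
F/I-2 ? ·: Ff|ff
F/II-1 aff I-1×I-2: ff
F/II-2 ? I-1×I-2: FF|Ff|ff
F/II-3 ? I-1×I-2: FF|Ff|ff
⇒ F over [I-1,I-2,II-1,II-2,II-3]: 13 consistent
L/I-1 ? ·: LL|Ll|ll
L/I-2 ? ·: LL|Ll|ll
L/II-1 un I-1×I-2: LL|Ll
L/II-2 un I-1×I-2: LL|Ll
L/II-3 un I-1×I-2: LL|Ll
⇒ L over [I-1,I-2,II-1,II-2,II-3]: 29 consistent

I-2 ∈ {aa Ff LL, aa Ff Ll, aa Ff ll, aa ff LL, aa ff Ll, aa ff ll}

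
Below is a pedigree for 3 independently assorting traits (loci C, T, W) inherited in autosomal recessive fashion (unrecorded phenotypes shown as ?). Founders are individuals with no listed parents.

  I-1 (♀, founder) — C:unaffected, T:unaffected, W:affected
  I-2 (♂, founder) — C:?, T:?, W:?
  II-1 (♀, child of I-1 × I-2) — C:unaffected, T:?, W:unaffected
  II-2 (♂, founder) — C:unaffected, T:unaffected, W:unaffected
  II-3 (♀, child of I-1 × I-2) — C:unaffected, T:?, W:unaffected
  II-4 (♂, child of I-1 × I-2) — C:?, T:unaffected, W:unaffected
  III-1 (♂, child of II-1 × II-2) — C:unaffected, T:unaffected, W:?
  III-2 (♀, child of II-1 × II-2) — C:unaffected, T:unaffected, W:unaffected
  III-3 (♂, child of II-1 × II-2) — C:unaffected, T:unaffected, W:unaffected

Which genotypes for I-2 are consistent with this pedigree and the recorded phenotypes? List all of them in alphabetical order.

I-2 ∈ {CC TT WW, CC TT Ww, CC Tt WW, CC Tt Ww, CC tt WW, CC tt Ww, Cc TT WW, Cc TT Ww, Cc Tt WW, Cc Tt Ww, Cc tt WW, Cc tt Ww, cc TT WW, cc TT Ww, cc Tt WW, cc Tt Ww, cc tt WW, cc tt Ww}

C/I-1 un ·: CC|Cc
C/I-2 ? ·: CC|Cc|cc
C/II-1 un I-1×I-2: CC|Cc
C/II-2 un ·: CC|Cc
C/II-3 un I-1×I-2: CC|Cc
C/II-4 ? I-1×I-2: CC|Cc|cc
C/III-1 un II-1×II-2: CC|Cc
C/III-2 un II-1×II-2: CC|Cc
C/III-3 un II-1×II-2: CC|Cc
⇒ C over [I-1,I-2,II-1,II-2,II-3,II-4,III-1,III-2,III-3]: 407 consistent
T/I-1 un ·: TT|Tt
T/I-2 ? ·: TT|Tt|tt
T/II-1 ? I-1×I-2: TT|Tt|tt
T/II-2 un ·: TT|Tt
T/II-3 ? I-1×I-2: TT|Tt|tt
T/II-4 un I-1×I-2: TT|Tt
T/III-1 un II-1×II-2: TT|Tt
T/III-2 un II-1×II-2: TT|Tt
T/III-3 un II-1×II-2: TT|Tt
⇒ T over [I-1,I-2,II-1,II-2,II-3,II-4,III-1,III-2,III-3]: 423 consistent
W/I-1 aff ·: ww
W/I-2 ? ·: WW|Ww
W/II-1 un I-1×I-2: Ww
W/II-2 un ·: WW|Ww
W/II-3 un I-1×I-2: Ww
W/II-4 un I-1×I-2: Ww
W/III-1 ? II-1×II-2: WW|Ww|ww
W/III-2 un II-1×II-2: WW|Ww
W/III-3 un II-1×II-2: WW|Ww
⇒ W over [I-1,I-2,II-1,II-2,II-3,II-4,III-1,III-2,III-3]: 40 consistent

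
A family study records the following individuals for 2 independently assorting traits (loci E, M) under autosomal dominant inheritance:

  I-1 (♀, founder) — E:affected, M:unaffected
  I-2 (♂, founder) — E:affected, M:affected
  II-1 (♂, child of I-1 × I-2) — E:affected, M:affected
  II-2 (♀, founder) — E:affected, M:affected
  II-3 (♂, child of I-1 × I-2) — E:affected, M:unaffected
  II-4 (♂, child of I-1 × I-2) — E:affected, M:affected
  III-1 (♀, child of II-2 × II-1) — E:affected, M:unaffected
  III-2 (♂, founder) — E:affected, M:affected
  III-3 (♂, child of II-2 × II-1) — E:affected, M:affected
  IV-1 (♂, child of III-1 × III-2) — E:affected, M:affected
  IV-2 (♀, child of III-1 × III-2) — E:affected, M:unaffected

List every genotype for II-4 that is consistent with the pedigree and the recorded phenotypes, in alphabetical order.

II-4 ∈ {EE Mm, Ee Mm}

E/I-1 aff ·: Ee|EE
E/I-2 aff ·: Ee|EE
E/II-1 aff I-1×I-2: Ee|EE
E/II-2 aff ·: Ee|EE
E/II-3 aff I-1×I-2: Ee|EE
E/II-4 aff I-1×I-2: Ee|EE
E/III-1 aff II-2×II-1: Ee|EE
E/III-2 aff ·: Ee|EE
E/III-3 aff II-2×II-1: Ee|EE
E/IV-1 aff III-1×III-2: Ee|EE
E/IV-2 aff III-1×III-2: Ee|EE
⇒ E over [I-1,I-2,II-1,II-2,II-3,II-4,III-1,III-2,III-3,IV-1,IV-2]: 1027 consistent
M/I-1 un ·: mm
M/I-2 aff ·: Mm
M/II-1 aff I-1×I-2: Mm
M/II-2 aff ·: Mm
M/II-3 un I-1×I-2: mm
M/II-4 aff I-1×I-2: Mm
M/III-1 un II-2×II-1: mm
M/III-2 aff ·: Mm
M/III-3 aff II-2×II-1: Mm|MM
M/IV-1 aff III-1×III-2: Mm
M/IV-2 un III-1×III-2: mm
⇒ M over [I-1,I-2,II-1,II-2,II-3,II-4,III-1,III-2,III-3,IV-1,IV-2]: 2 consistent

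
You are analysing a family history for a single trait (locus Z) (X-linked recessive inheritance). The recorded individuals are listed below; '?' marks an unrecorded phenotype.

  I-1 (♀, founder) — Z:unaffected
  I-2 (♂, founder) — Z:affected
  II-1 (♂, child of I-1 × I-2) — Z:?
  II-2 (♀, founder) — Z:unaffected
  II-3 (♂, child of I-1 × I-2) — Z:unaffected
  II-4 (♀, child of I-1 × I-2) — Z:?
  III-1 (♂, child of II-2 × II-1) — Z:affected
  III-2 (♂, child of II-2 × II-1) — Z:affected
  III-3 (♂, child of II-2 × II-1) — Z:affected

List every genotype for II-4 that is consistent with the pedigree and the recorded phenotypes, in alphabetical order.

II-4 ∈ {X^ZX^z, X^zX^z}

Z/I-1 un ·: X^ZX^Z|X^ZX^z
Z/I-2 aff ·: X^zY
Z/II-1 ? I-1×I-2: X^ZY|X^zY
Z/II-2 un ·: X^ZX^z
Z/II-3 un I-1×I-2: X^ZY
Z/II-4 ? I-1×I-2: X^ZX^z|X^zX^z
Z/III-1 aff II-2×II-1: X^zY
Z/III-2 aff II-2×II-1: X^zY
Z/III-3 aff II-2×II-1: X^zY
⇒ Z over [I-1,I-2,II-1,II-2,II-3,II-4,III-1,III-2,III-3]: 5 consistent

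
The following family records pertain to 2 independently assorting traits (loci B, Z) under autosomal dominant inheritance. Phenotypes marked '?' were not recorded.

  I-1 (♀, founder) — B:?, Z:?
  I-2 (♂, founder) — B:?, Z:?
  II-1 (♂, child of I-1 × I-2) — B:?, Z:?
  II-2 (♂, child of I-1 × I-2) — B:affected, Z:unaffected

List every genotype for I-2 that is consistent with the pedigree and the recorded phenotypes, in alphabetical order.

B/I-1 ? ·: bb|Bb|BB
B/I-2 ? ·: bb|Bb|BB
B/II-1 ? I-1×I-2: bb|Bb|BB
B/II-2 aff I-1×I-2: Bb|BB
⇒ B over [I-1,I-2,II-1,II-2]: 21 consistent
Z/I-1 ? ·: zz|Zz
Z/I-2 ? ·: zz|Zz
Z/II-1 ? I-1×I-2: zz|Zz|ZZ
Z/II-2 un I-1×I-2: zz
⇒ Z over [I-1,I-2,II-1,II-2]: 8 consistent

I-2 ∈ {BB Zz, BB zz, Bb Zz, Bb zz, bb Zz, bb zz}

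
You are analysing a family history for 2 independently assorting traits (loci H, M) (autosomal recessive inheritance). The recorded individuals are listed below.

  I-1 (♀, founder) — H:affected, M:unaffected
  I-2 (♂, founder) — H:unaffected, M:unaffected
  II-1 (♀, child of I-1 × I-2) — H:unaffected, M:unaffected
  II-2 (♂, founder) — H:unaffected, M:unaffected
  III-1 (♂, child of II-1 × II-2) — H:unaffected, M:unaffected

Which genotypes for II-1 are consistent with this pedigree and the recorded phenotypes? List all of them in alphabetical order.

H/I-1 aff ·: hh
H/I-2 un ·: HH|Hh
H/II-1 un I-1×I-2: Hh
H/II-2 un ·: HH|Hh
H/III-1 un II-1×II-2: HH|Hh
⇒ H over [I-1,I-2,II-1,II-2,III-1]: 8 consistent
M/I-1 un ·: MM|Mm
M/I-2 un ·: MM|Mm
M/II-1 un I-1×I-2: MM|Mm
M/II-2 un ·: MM|Mm
M/III-1 un II-1×II-2: MM|Mm
⇒ M over [I-1,I-2,II-1,II-2,III-1]: 24 consistent

II-1 ∈ {Hh MM, Hh Mm}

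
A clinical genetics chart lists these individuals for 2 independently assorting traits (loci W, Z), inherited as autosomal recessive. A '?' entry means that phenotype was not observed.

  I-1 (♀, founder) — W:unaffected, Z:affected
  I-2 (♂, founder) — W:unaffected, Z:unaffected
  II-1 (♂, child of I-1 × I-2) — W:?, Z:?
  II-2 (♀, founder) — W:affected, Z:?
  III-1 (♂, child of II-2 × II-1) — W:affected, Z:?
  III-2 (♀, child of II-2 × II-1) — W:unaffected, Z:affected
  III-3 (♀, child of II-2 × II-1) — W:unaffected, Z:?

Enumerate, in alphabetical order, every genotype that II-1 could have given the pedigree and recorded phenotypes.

W/I-1 un ·: WW|Ww
W/I-2 un ·: WW|Ww
W/II-1 ? I-1×I-2: Ww
W/II-2 aff ·: ww
W/III-1 aff II-2×II-1: ww
W/III-2 un II-2×II-1: Ww
W/III-3 un II-2×II-1: Ww
⇒ W over [I-1,I-2,II-1,II-2,III-1,III-2,III-3]: 3 consistent
Z/I-1 aff ·: zz
Z/I-2 un ·: ZZ|Zz
Z/II-1 ? I-1×I-2: Zz|zz
Z/II-2 ? ·: Zz|zz
Z/III-1 ? II-2×II-1: ZZ|Zz|zz
Z/III-2 aff II-2×II-1: zz
Z/III-3 ? II-2×II-1: ZZ|Zz|zz
⇒ Z over [I-1,I-2,II-1,II-2,III-1,III-2,III-3]: 31 consistent

II-1 ∈ {Ww Zz, Ww zz}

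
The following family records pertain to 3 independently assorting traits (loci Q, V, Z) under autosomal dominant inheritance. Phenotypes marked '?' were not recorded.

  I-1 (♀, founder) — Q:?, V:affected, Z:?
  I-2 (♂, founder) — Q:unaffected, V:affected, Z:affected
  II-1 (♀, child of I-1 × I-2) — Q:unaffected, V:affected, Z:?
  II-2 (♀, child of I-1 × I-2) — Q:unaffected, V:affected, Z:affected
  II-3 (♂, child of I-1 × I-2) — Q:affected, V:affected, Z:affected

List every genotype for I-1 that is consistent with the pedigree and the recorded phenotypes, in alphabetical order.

I-1 ∈ {Qq VV ZZ, Qq VV Zz, Qq VV zz, Qq Vv ZZ, Qq Vv Zz, Qq Vv zz}

Q/I-1 ? ·: Qq
Q/I-2 un ·: qq
Q/II-1 un I-1×I-2: qq
Q/II-2 un I-1×I-2: qq
Q/II-3 aff I-1×I-2: Qq
⇒ Q over [I-1,I-2,II-1,II-2,II-3]: 1 consistent
V/I-1 aff ·: Vv|VV
V/I-2 aff ·: Vv|VV
V/II-1 aff I-1×I-2: Vv|VV
V/II-2 aff I-1×I-2: Vv|VV
V/II-3 aff I-1×I-2: Vv|VV
⇒ V over [I-1,I-2,II-1,II-2,II-3]: 25 consistent
Z/I-1 ? ·: zz|Zz|ZZ
Z/I-2 aff ·: Zz|ZZ
Z/II-1 ? I-1×I-2: zz|Zz|ZZ
Z/II-2 aff I-1×I-2: Zz|ZZ
Z/II-3 aff I-1×I-2: Zz|ZZ
⇒ Z over [I-1,I-2,II-1,II-2,II-3]: 32 consistent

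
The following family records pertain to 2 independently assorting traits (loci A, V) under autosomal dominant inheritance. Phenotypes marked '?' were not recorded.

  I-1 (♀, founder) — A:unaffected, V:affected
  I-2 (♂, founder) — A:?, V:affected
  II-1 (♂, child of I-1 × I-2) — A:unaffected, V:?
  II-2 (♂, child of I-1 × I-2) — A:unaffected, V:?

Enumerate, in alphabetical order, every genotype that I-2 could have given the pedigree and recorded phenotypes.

I-2 ∈ {Aa VV, Aa Vv, aa VV, aa Vv}

A/I-1 un ·: aa
A/I-2 ? ·: aa|Aa
A/II-1 un I-1×I-2: aa
A/II-2 un I-1×I-2: aa
⇒ A over [I-1,I-2,II-1,II-2]: 2 consistent
V/I-1 aff ·: Vv|VV
V/I-2 aff ·: Vv|VV
V/II-1 ? I-1×I-2: vv|Vv|VV
V/II-2 ? I-1×I-2: vv|Vv|VV
⇒ V over [I-1,I-2,II-1,II-2]: 18 consistent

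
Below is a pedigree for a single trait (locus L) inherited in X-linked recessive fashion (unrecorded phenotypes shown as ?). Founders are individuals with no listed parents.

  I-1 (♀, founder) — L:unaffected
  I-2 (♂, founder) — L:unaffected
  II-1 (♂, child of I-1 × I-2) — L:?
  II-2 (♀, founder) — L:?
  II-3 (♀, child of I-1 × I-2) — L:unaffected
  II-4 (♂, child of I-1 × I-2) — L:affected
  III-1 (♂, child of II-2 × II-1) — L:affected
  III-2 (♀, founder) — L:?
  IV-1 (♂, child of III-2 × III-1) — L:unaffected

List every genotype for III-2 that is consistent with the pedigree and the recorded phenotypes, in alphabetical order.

L/I-1 un ·: X^LX^l
L/I-2 un ·: X^LY
L/II-1 ? I-1×I-2: X^LY|X^lY
L/II-2 ? ·: X^LX^l|X^lX^l
L/II-3 un I-1×I-2: X^LX^L|X^LX^l
L/II-4 aff I-1×I-2: X^lY
L/III-1 aff II-2×II-1: X^lY
L/III-2 ? ·: X^LX^L|X^LX^l
L/IV-1 un III-2×III-1: X^LY
⇒ L over [I-1,I-2,II-1,II-2,II-3,II-4,III-1,III-2,IV-1]: 16 consistent

III-2 ∈ {X^LX^L, X^LX^l}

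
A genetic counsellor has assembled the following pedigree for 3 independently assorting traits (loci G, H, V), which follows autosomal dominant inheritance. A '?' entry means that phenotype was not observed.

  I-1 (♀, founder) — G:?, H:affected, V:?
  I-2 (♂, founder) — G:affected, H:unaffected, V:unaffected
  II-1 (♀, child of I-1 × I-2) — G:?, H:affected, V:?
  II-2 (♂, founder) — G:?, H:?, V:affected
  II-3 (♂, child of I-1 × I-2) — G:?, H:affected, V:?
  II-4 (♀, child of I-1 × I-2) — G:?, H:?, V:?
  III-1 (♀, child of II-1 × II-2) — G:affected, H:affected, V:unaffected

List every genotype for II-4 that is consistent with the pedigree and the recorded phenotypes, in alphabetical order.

G/I-1 ? ·: gg|Gg|GG
G/I-2 aff ·: Gg|GG
G/II-1 ? I-1×I-2: gg|Gg|GG
G/II-2 ? ·: gg|Gg|GG
G/II-3 ? I-1×I-2: gg|Gg|GG
G/II-4 ? I-1×I-2: gg|Gg|GG
G/III-1 aff II-1×II-2: Gg|GG
⇒ G over [I-1,I-2,II-1,II-2,II-3,II-4,III-1]: 208 consistent
H/I-1 aff ·: Hh|HH
H/I-2 un ·: hh
H/II-1 aff I-1×I-2: Hh
H/II-2 ? ·: hh|Hh|HH
H/II-3 aff I-1×I-2: Hh
H/II-4 ? I-1×I-2: hh|Hh
H/III-1 aff II-1×II-2: Hh|HH
⇒ H over [I-1,I-2,II-1,II-2,II-3,II-4,III-1]: 15 consistent
V/I-1 ? ·: vv|Vv|VV
V/I-2 un ·: vv
V/II-1 ? I-1×I-2: vv|Vv
V/II-2 aff ·: Vv
V/II-3 ? I-1×I-2: vv|Vv
V/II-4 ? I-1×I-2: vv|Vv
V/III-1 un II-1×II-2: vv
⇒ V over [I-1,I-2,II-1,II-2,II-3,II-4,III-1]: 10 consistent

II-4 ∈ {GG Hh Vv, GG Hh vv, GG hh Vv, GG hh vv, Gg Hh Vv, Gg Hh vv, Gg hh Vv, Gg hh vv, gg Hh Vv, gg Hh vv, gg hh Vv, gg hh vv}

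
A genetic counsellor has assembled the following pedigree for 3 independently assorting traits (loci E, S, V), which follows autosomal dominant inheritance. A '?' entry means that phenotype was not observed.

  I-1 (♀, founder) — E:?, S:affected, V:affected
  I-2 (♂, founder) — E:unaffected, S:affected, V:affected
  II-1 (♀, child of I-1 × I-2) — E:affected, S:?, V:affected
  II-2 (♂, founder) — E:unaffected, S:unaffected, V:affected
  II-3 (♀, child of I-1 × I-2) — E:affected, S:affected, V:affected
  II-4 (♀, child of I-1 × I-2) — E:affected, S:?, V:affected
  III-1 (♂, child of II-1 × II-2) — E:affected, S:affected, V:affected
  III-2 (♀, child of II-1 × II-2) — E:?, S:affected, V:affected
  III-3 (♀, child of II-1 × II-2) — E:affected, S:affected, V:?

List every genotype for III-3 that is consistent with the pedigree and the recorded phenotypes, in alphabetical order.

III-3 ∈ {Ee Ss VV, Ee Ss Vv, Ee Ss vv}

E/I-1 ? ·: Ee|EE
E/I-2 un ·: ee
E/II-1 aff I-1×I-2: Ee
E/II-2 un ·: ee
E/II-3 aff I-1×I-2: Ee
E/II-4 aff I-1×I-2: Ee
E/III-1 aff II-1×II-2: Ee
E/III-2 ? II-1×II-2: ee|Ee
E/III-3 aff II-1×II-2: Ee
⇒ E over [I-1,I-2,II-1,II-2,II-3,II-4,III-1,III-2,III-3]: 4 consistent
S/I-1 aff ·: Ss|SS
S/I-2 aff ·: Ss|SS
S/II-1 ? I-1×I-2: Ss|SS
S/II-2 un ·: ss
S/II-3 aff I-1×I-2: Ss|SS
S/II-4 ? I-1×I-2: ss|Ss|SS
S/III-1 aff II-1×II-2: Ss
S/III-2 aff II-1×II-2: Ss
S/III-3 aff II-1×II-2: Ss
⇒ S over [I-1,I-2,II-1,II-2,II-3,II-4,III-1,III-2,III-3]: 29 consistent
V/I-1 aff ·: Vv|VV
V/I-2 aff ·: Vv|VV
V/II-1 aff I-1×I-2: Vv|VV
V/II-2 aff ·: Vv|VV
V/II-3 aff I-1×I-2: Vv|VV
V/II-4 aff I-1×I-2: Vv|VV
V/III-1 aff II-1×II-2: Vv|VV
V/III-2 aff II-1×II-2: Vv|VV
V/III-3 ? II-1×II-2: vv|Vv|VV
⇒ V over [I-1,I-2,II-1,II-2,II-3,II-4,III-1,III-2,III-3]: 357 consistent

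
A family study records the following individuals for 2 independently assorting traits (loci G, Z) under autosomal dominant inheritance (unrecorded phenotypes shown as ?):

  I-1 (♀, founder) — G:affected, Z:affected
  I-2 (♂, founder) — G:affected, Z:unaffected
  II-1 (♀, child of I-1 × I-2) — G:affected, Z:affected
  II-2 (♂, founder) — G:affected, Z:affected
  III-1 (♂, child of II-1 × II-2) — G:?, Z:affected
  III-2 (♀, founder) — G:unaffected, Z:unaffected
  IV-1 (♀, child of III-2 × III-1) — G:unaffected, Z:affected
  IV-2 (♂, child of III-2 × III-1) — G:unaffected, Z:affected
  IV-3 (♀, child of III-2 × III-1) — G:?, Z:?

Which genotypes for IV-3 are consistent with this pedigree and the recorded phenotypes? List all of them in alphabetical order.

G/I-1 aff ·: Gg|GG
G/I-2 aff ·: Gg|GG
G/II-1 aff I-1×I-2: Gg|GG
G/II-2 aff ·: Gg|GG
G/III-1 ? II-1×II-2: gg|Gg
G/III-2 un ·: gg
G/IV-1 un III-2×III-1: gg
G/IV-2 un III-2×III-1: gg
G/IV-3 ? III-2×III-1: gg|Gg
⇒ G over [I-1,I-2,II-1,II-2,III-1,III-2,IV-1,IV-2,IV-3]: 23 consistent
Z/I-1 aff ·: Zz|ZZ
Z/I-2 un ·: zz
Z/II-1 aff I-1×I-2: Zz
Z/II-2 aff ·: Zz|ZZ
Z/III-1 aff II-1×II-2: Zz|ZZ
Z/III-2 un ·: zz
Z/IV-1 aff III-2×III-1: Zz
Z/IV-2 aff III-2×III-1: Zz
Z/IV-3 ? III-2×III-1: zz|Zz
⇒ Z over [I-1,I-2,II-1,II-2,III-1,III-2,IV-1,IV-2,IV-3]: 12 consistent

IV-3 ∈ {Gg Zz, Gg zz, gg Zz, gg zz}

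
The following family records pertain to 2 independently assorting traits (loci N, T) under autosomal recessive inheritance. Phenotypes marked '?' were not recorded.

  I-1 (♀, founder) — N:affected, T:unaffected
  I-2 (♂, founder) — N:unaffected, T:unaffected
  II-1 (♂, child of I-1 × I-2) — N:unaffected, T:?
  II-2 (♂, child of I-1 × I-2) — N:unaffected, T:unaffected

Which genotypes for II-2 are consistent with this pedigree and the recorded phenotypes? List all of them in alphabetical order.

N/I-1 aff ·: nn
N/I-2 un ·: NN|Nn
N/II-1 un I-1×I-2: Nn
N/II-2 un I-1×I-2: Nn
⇒ N over [I-1,I-2,II-1,II-2]: 2 consistent
T/I-1 un ·: TT|Tt
T/I-2 un ·: TT|Tt
T/II-1 ? I-1×I-2: TT|Tt|tt
T/II-2 un I-1×I-2: TT|Tt
⇒ T over [I-1,I-2,II-1,II-2]: 15 consistent

II-2 ∈ {Nn TT, Nn Tt}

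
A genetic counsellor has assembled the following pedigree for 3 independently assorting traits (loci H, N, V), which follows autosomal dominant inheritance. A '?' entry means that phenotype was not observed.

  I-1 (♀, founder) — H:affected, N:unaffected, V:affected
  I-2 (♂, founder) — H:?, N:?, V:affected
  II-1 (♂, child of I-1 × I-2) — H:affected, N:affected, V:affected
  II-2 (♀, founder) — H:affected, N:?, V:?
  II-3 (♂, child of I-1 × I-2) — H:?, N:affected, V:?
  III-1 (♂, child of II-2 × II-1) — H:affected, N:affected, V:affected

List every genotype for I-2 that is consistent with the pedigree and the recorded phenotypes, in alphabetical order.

I-2 ∈ {HH NN VV, HH NN Vv, HH Nn VV, HH Nn Vv, Hh NN VV, Hh NN Vv, Hh Nn VV, Hh Nn Vv, hh NN VV, hh NN Vv, hh Nn VV, hh Nn Vv}

H/I-1 aff ·: Hh|HH
H/I-2 ? ·: hh|Hh|HH
H/II-1 aff I-1×I-2: Hh|HH
H/II-2 aff ·: Hh|HH
H/II-3 ? I-1×I-2: hh|Hh|HH
H/III-1 aff II-2×II-1: Hh|HH
⇒ H over [I-1,I-2,II-1,II-2,II-3,III-1]: 64 consistent
N/I-1 un ·: nn
N/I-2 ? ·: Nn|NN
N/II-1 aff I-1×I-2: Nn
N/II-2 ? ·: nn|Nn|NN
N/II-3 aff I-1×I-2: Nn
N/III-1 aff II-2×II-1: Nn|NN
⇒ N over [I-1,I-2,II-1,II-2,II-3,III-1]: 10 consistent
V/I-1 aff ·: Vv|VV
V/I-2 aff ·: Vv|VV
V/II-1 aff I-1×I-2: Vv|VV
V/II-2 ? ·: vv|Vv|VV
V/II-3 ? I-1×I-2: vv|Vv|VV
V/III-1 aff II-2×II-1: Vv|VV
⇒ V over [I-1,I-2,II-1,II-2,II-3,III-1]: 67 consistent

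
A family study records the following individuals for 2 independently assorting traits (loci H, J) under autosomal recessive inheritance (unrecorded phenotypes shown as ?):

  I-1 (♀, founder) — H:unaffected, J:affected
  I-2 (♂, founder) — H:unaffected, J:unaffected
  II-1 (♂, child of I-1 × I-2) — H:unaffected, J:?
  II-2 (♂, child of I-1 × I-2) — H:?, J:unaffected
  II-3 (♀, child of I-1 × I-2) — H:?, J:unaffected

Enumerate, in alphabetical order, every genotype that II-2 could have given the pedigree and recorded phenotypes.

H/I-1 un ·: HH|Hh
H/I-2 un ·: HH|Hh
H/II-1 un I-1×I-2: HH|Hh
H/II-2 ? I-1×I-2: HH|Hh|hh
H/II-3 ? I-1×I-2: HH|Hh|hh
⇒ H over [I-1,I-2,II-1,II-2,II-3]: 35 consistent
J/I-1 aff ·: jj
J/I-2 un ·: JJ|Jj
J/II-1 ? I-1×I-2: Jj|jj
J/II-2 un I-1×I-2: Jj
J/II-3 un I-1×I-2: Jj
⇒ J over [I-1,I-2,II-1,II-2,II-3]: 3 consistent

II-2 ∈ {HH Jj, Hh Jj, hh Jj}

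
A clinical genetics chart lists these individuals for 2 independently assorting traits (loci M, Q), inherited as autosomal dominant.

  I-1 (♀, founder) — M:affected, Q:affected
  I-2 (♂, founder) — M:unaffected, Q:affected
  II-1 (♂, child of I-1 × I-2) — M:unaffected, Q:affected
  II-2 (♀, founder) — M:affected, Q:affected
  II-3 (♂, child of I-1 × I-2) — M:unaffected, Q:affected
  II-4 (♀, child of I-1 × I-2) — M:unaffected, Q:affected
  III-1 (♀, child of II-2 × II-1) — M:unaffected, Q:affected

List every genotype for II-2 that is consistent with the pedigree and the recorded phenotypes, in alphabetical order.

II-2 ∈ {Mm QQ, Mm Qq}

M/I-1 aff ·: Mm
M/I-2 un ·: mm
M/II-1 un I-1×I-2: mm
M/II-2 aff ·: Mm
M/II-3 un I-1×I-2: mm
M/II-4 un I-1×I-2: mm
M/III-1 un II-2×II-1: mm
⇒ M over [I-1,I-2,II-1,II-2,II-3,II-4,III-1]: 1 consistent
Q/I-1 aff ·: Qq|QQ
Q/I-2 aff ·: Qq|QQ
Q/II-1 aff I-1×I-2: Qq|QQ
Q/II-2 aff ·: Qq|QQ
Q/II-3 aff I-1×I-2: Qq|QQ
Q/II-4 aff I-1×I-2: Qq|QQ
Q/III-1 aff II-2×II-1: Qq|QQ
⇒ Q over [I-1,I-2,II-1,II-2,II-3,II-4,III-1]: 87 consistent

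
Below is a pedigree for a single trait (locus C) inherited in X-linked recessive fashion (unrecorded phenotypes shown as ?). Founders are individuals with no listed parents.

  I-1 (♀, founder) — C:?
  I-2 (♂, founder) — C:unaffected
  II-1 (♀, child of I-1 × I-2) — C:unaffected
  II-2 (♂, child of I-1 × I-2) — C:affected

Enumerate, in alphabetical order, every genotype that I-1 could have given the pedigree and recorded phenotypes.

C/I-1 ? ·: X^CX^c|X^cX^c
C/I-2 un ·: X^CY
C/II-1 un I-1×I-2: X^CX^C|X^CX^c
C/II-2 aff I-1×I-2: X^cY
⇒ C over [I-1,I-2,II-1,II-2]: 3 consistent

I-1 ∈ {X^CX^c, X^cX^c}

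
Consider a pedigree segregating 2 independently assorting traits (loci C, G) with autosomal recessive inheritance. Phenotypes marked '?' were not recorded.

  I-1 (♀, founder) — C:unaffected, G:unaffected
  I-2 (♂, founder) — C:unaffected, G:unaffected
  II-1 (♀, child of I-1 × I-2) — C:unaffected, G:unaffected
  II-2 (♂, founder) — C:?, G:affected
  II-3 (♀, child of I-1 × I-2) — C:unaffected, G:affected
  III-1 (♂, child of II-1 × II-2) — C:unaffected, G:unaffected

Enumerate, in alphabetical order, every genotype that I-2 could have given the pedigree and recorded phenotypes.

C/I-1 un ·: CC|Cc
C/I-2 un ·: CC|Cc
C/II-1 un I-1×I-2: CC|Cc
C/II-2 ? ·: CC|Cc|cc
C/II-3 un I-1×I-2: CC|Cc
C/III-1 un II-1×II-2: CC|Cc
⇒ C over [I-1,I-2,II-1,II-2,II-3,III-1]: 58 consistent
G/I-1 un ·: Gg
G/I-2 un ·: Gg
G/II-1 un I-1×I-2: GG|Gg
G/II-2 aff ·: gg
G/II-3 aff I-1×I-2: gg
G/III-1 un II-1×II-2: Gg
⇒ G over [I-1,I-2,II-1,II-2,II-3,III-1]: 2 consistent

I-2 ∈ {CC Gg, Cc Gg}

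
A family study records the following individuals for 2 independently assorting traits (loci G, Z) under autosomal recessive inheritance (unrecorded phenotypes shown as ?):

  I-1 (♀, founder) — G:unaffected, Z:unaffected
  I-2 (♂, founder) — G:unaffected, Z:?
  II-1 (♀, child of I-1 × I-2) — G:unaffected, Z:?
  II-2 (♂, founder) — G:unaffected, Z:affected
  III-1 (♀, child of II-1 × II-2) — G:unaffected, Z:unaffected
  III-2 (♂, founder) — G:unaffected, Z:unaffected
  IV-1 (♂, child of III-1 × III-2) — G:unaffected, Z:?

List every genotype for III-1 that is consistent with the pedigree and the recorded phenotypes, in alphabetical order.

G/I-1 un ·: GG|Gg
G/I-2 un ·: GG|Gg
G/II-1 un I-1×I-2: GG|Gg
G/II-2 un ·: GG|Gg
G/III-1 un II-1×II-2: GG|Gg
G/III-2 un ·: GG|Gg
G/IV-1 un III-1×III-2: GG|Gg
⇒ G over [I-1,I-2,II-1,II-2,III-1,III-2,IV-1]: 82 consistent
Z/I-1 un ·: ZZ|Zz
Z/I-2 ? ·: ZZ|Zz|zz
Z/II-1 ? I-1×I-2: ZZ|Zz
Z/II-2 aff ·: zz
Z/III-1 un II-1×II-2: Zz
Z/III-2 un ·: ZZ|Zz
Z/IV-1 ? III-1×III-2: ZZ|Zz|zz
⇒ Z over [I-1,I-2,II-1,II-2,III-1,III-2,IV-1]: 45 consistent

III-1 ∈ {GG Zz, Gg Zz}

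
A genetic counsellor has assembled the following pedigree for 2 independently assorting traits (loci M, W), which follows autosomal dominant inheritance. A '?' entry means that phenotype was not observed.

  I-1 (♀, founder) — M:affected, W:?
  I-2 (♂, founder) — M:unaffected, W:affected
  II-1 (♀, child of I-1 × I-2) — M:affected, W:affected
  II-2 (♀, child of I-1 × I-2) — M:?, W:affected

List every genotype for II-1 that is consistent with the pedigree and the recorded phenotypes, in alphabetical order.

II-1 ∈ {Mm WW, Mm Ww}

M/I-1 aff ·: Mm|MM
M/I-2 un ·: mm
M/II-1 aff I-1×I-2: Mm
M/II-2 ? I-1×I-2: mm|Mm
⇒ M over [I-1,I-2,II-1,II-2]: 3 consistent
W/I-1 ? ·: ww|Ww|WW
W/I-2 aff ·: Ww|WW
W/II-1 aff I-1×I-2: Ww|WW
W/II-2 aff I-1×I-2: Ww|WW
⇒ W over [I-1,I-2,II-1,II-2]: 15 consistent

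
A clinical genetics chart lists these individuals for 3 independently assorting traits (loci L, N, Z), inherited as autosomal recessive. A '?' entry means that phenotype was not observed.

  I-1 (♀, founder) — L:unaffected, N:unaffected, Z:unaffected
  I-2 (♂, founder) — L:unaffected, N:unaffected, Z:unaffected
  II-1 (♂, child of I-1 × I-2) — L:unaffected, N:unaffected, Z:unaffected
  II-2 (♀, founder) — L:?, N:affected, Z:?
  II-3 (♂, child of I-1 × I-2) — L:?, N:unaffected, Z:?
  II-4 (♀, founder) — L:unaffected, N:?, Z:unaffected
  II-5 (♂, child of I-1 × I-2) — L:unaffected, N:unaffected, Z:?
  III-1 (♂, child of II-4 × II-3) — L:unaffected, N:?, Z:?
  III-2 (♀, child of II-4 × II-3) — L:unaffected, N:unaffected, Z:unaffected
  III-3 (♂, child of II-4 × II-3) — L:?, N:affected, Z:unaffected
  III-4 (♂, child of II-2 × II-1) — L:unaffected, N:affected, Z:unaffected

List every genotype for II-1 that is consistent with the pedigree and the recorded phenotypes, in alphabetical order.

L/I-1 un ·: LL|Ll
L/I-2 un ·: LL|Ll
L/II-1 un I-1×I-2: LL|Ll
L/II-2 ? ·: LL|Ll|ll
L/II-3 ? I-1×I-2: LL|Ll|ll
L/II-4 un ·: LL|Ll
L/II-5 un I-1×I-2: LL|Ll
L/III-1 un II-4×II-3: LL|Ll
L/III-2 un II-4×II-3: LL|Ll
L/III-3 ? II-4×II-3: LL|Ll|ll
L/III-4 un II-2×II-1: LL|Ll
⇒ L over [I-1,I-2,II-1,II-2,II-3,II-4,II-5,III-1,III-2,III-3,III-4]: 1656 consistent
N/I-1 un ·: NN|Nn
N/I-2 un ·: NN|Nn
N/II-1 un I-1×I-2: Nn
N/II-2 aff ·: nn
N/II-3 un I-1×I-2: Nn
N/II-4 ? ·: Nn|nn
N/II-5 un I-1×I-2: NN|Nn
N/III-1 ? II-4×II-3: NN|Nn|nn
N/III-2 un II-4×II-3: NN|Nn
N/III-3 aff II-4×II-3: nn
N/III-4 aff II-2×II-1: nn
⇒ N over [I-1,I-2,II-1,II-2,II-3,II-4,II-5,III-1,III-2,III-3,III-4]: 48 consistent
Z/I-1 un ·: ZZ|Zz
Z/I-2 un ·: ZZ|Zz
Z/II-1 un I-1×I-2: ZZ|Zz
Z/II-2 ? ·: ZZ|Zz|zz
Z/II-3 ? I-1×I-2: ZZ|Zz|zz
Z/II-4 un ·: ZZ|Zz
Z/II-5 ? I-1×I-2: ZZ|Zz|zz
Z/III-1 ? II-4×II-3: ZZ|Zz|zz
Z/III-2 un II-4×II-3: ZZ|Zz
Z/III-3 un II-4×II-3: ZZ|Zz
Z/III-4 un II-2×II-1: ZZ|Zz
⇒ Z over [I-1,I-2,II-1,II-2,II-3,II-4,II-5,III-1,III-2,III-3,III-4]: 1944 consistent

II-1 ∈ {LL Nn ZZ, LL Nn Zz, Ll Nn ZZ, Ll Nn Zz}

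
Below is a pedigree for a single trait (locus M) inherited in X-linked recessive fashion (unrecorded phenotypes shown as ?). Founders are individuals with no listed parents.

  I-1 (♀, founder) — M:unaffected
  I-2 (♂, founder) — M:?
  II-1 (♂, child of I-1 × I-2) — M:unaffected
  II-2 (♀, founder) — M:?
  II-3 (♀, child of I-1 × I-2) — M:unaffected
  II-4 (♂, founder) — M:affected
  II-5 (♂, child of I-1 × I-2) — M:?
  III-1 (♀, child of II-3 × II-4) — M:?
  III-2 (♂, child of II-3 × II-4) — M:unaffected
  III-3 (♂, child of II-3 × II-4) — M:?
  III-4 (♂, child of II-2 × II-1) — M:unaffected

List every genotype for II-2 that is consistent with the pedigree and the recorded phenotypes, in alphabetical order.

II-2 ∈ {X^MX^M, X^MX^m}

M/I-1 un ·: X^MX^M|X^MX^m
M/I-2 ? ·: X^MY|X^mY
M/II-1 un I-1×I-2: X^MY
M/II-2 ? ·: X^MX^M|X^MX^m
M/II-3 un I-1×I-2: X^MX^M|X^MX^m
M/II-4 aff ·: X^mY
M/II-5 ? I-1×I-2: X^MY|X^mY
M/III-1 ? II-3×II-4: X^MX^m|X^mX^m
M/III-2 un II-3×II-4: X^MY
M/III-3 ? II-3×II-4: X^MY|X^mY
M/III-4 un II-2×II-1: X^MY
⇒ M over [I-1,I-2,II-1,II-2,II-3,II-4,II-5,III-1,III-2,III-3,III-4]: 46 consistent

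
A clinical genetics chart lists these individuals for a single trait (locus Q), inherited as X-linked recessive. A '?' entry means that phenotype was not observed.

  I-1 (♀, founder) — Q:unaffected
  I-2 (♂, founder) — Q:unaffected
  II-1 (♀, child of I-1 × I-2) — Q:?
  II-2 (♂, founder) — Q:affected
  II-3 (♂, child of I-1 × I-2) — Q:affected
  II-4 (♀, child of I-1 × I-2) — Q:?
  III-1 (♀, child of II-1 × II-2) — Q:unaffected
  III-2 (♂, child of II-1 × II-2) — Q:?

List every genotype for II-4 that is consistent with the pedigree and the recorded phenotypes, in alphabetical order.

II-4 ∈ {X^QX^Q, X^QX^q}

Q/I-1 un ·: X^QX^q
Q/I-2 un ·: X^QY
Q/II-1 ? I-1×I-2: X^QX^Q|X^QX^q
Q/II-2 aff ·: X^qY
Q/II-3 aff I-1×I-2: X^qY
Q/II-4 ? I-1×I-2: X^QX^Q|X^QX^q
Q/III-1 un II-1×II-2: X^QX^q
Q/III-2 ? II-1×II-2: X^QY|X^qY
⇒ Q over [I-1,I-2,II-1,II-2,II-3,II-4,III-1,III-2]: 6 consistent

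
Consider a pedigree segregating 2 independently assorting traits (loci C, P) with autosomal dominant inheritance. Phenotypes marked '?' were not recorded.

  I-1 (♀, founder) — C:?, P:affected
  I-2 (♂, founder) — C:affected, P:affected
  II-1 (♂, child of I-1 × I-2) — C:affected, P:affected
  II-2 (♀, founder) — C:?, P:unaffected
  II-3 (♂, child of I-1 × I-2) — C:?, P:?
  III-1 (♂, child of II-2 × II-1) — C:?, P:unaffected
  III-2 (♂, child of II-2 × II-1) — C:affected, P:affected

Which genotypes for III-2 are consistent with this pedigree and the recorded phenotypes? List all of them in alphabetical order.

III-2 ∈ {CC Pp, Cc Pp}

C/I-1 ? ·: cc|Cc|CC
C/I-2 aff ·: Cc|CC
C/II-1 aff I-1×I-2: Cc|CC
C/II-2 ? ·: cc|Cc|CC
C/II-3 ? I-1×I-2: cc|Cc|CC
C/III-1 ? II-2×II-1: cc|Cc|CC
C/III-2 aff II-2×II-1: Cc|CC
⇒ C over [I-1,I-2,II-1,II-2,II-3,III-1,III-2]: 168 consistent
P/I-1 aff ·: Pp|PP
P/I-2 aff ·: Pp|PP
P/II-1 aff I-1×I-2: Pp
P/II-2 un ·: pp
P/II-3 ? I-1×I-2: pp|Pp|PP
P/III-1 un II-2×II-1: pp
P/III-2 aff II-2×II-1: Pp
⇒ P over [I-1,I-2,II-1,II-2,II-3,III-1,III-2]: 7 consistent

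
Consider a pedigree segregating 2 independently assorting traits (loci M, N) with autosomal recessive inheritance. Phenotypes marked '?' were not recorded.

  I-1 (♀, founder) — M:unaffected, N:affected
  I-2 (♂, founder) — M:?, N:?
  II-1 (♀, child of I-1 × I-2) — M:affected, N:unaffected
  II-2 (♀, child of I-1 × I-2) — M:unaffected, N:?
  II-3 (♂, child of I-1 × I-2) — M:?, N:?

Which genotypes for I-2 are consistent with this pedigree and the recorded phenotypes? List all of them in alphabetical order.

M/I-1 un ·: Mm
M/I-2 ? ·: Mm|mm
M/II-1 aff I-1×I-2: mm
M/II-2 un I-1×I-2: MM|Mm
M/II-3 ? I-1×I-2: MM|Mm|mm
⇒ M over [I-1,I-2,II-1,II-2,II-3]: 8 consistent
N/I-1 aff ·: nn
N/I-2 ? ·: NN|Nn
N/II-1 un I-1×I-2: Nn
N/II-2 ? I-1×I-2: Nn|nn
N/II-3 ? I-1×I-2: Nn|nn
⇒ N over [I-1,I-2,II-1,II-2,II-3]: 5 consistent

I-2 ∈ {Mm NN, Mm Nn, mm NN, mm Nn}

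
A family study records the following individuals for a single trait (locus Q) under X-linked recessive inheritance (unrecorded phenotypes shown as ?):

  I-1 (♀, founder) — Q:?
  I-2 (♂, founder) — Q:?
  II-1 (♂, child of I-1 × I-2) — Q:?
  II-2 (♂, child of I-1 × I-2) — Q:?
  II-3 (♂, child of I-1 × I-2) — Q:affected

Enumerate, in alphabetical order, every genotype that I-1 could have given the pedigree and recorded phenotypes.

Q/I-1 ? ·: X^QX^q|X^qX^q
Q/I-2 ? ·: X^QY|X^qY
Q/II-1 ? I-1×I-2: X^QY|X^qY
Q/II-2 ? I-1×I-2: X^QY|X^qY
Q/II-3 aff I-1×I-2: X^qY
⇒ Q over [I-1,I-2,II-1,II-2,II-3]: 10 consistent

I-1 ∈ {X^QX^q, X^qX^q}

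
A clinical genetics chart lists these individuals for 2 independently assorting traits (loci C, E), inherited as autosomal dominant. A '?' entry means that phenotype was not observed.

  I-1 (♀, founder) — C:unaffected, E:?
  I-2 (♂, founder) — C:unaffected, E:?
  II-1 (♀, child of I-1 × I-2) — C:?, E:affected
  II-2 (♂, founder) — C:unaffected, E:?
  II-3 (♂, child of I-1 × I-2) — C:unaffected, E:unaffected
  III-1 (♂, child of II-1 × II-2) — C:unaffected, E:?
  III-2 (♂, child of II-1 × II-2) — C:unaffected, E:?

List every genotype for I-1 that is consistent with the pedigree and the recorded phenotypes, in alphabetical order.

C/I-1 un ·: cc
C/I-2 un ·: cc
C/II-1 ? I-1×I-2: cc
C/II-2 un ·: cc
C/II-3 un I-1×I-2: cc
C/III-1 un II-1×II-2: cc
C/III-2 un II-1×II-2: cc
⇒ C over [I-1,I-2,II-1,II-2,II-3,III-1,III-2]: 1 consistent
E/I-1 ? ·: ee|Ee
E/I-2 ? ·: ee|Ee
E/II-1 aff I-1×I-2: Ee|EE
E/II-2 ? ·: ee|Ee|EE
E/II-3 un I-1×I-2: ee
E/III-1 ? II-1×II-2: ee|Ee|EE
E/III-2 ? II-1×II-2: ee|Ee|EE
⇒ E over [I-1,I-2,II-1,II-2,II-3,III-1,III-2]: 57 consistent

I-1 ∈ {cc Ee, cc ee}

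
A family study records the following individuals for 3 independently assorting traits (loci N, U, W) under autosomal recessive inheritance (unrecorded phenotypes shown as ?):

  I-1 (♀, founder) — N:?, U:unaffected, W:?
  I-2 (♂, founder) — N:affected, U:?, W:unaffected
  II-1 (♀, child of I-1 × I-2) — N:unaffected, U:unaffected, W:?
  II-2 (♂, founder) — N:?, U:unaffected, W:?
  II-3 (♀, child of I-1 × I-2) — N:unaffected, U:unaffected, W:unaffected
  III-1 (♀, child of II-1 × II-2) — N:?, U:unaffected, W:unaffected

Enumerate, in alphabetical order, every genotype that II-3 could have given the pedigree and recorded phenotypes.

N/I-1 ? ·: NN|Nn
N/I-2 aff ·: nn
N/II-1 un I-1×I-2: Nn
N/II-2 ? ·: NN|Nn|nn
N/II-3 un I-1×I-2: Nn
N/III-1 ? II-1×II-2: NN|Nn|nn
⇒ N over [I-1,I-2,II-1,II-2,II-3,III-1]: 14 consistent
U/I-1 un ·: UU|Uu
U/I-2 ? ·: UU|Uu|uu
U/II-1 un I-1×I-2: UU|Uu
U/II-2 un ·: UU|Uu
U/II-3 un I-1×I-2: UU|Uu
U/III-1 un II-1×II-2: UU|Uu
⇒ U over [I-1,I-2,II-1,II-2,II-3,III-1]: 53 consistent
W/I-1 ? ·: WW|Ww|ww
W/I-2 un ·: WW|Ww
W/II-1 ? I-1×I-2: WW|Ww|ww
W/II-2 ? ·: WW|Ww|ww
W/II-3 un I-1×I-2: WW|Ww
W/III-1 un II-1×II-2: WW|Ww
⇒ W over [I-1,I-2,II-1,II-2,II-3,III-1]: 74 consistent

II-3 ∈ {Nn UU WW, Nn UU Ww, Nn Uu WW, Nn Uu Ww}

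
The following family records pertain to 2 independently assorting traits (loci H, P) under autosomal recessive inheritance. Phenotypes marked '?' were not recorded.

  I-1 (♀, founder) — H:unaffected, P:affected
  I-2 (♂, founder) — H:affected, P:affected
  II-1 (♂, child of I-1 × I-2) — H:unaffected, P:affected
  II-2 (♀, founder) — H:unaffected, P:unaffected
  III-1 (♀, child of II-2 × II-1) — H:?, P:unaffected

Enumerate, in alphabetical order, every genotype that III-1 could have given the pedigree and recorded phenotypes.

III-1 ∈ {HH Pp, Hh Pp, hh Pp}

H/I-1 un ·: HH|Hh
H/I-2 aff ·: hh
H/II-1 un I-1×I-2: Hh
H/II-2 un ·: HH|Hh
H/III-1 ? II-2×II-1: HH|Hh|hh
⇒ H over [I-1,I-2,II-1,II-2,III-1]: 10 consistent
P/I-1 aff ·: pp
P/I-2 aff ·: pp
P/II-1 aff I-1×I-2: pp
P/II-2 un ·: PP|Pp
P/III-1 un II-2×II-1: Pp
⇒ P over [I-1,I-2,II-1,II-2,III-1]: 2 consistent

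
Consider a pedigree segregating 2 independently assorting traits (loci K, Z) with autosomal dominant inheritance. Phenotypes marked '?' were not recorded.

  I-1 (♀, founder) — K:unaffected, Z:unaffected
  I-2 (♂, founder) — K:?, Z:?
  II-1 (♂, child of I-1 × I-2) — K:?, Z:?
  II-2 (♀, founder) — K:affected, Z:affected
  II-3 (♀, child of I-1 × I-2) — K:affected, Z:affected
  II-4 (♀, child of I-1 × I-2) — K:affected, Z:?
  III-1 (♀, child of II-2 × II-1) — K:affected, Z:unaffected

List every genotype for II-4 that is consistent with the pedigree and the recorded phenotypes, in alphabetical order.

K/I-1 un ·: kk
K/I-2 ? ·: Kk|KK
K/II-1 ? I-1×I-2: kk|Kk
K/II-2 aff ·: Kk|KK
K/II-3 aff I-1×I-2: Kk
K/II-4 aff I-1×I-2: Kk
K/III-1 aff II-2×II-1: Kk|KK
⇒ K over [I-1,I-2,II-1,II-2,II-3,II-4,III-1]: 10 consistent
Z/I-1 un ·: zz
Z/I-2 ? ·: Zz|ZZ
Z/II-1 ? I-1×I-2: zz|Zz
Z/II-2 aff ·: Zz
Z/II-3 aff I-1×I-2: Zz
Z/II-4 ? I-1×I-2: zz|Zz
Z/III-1 un II-2×II-1: zz
⇒ Z over [I-1,I-2,II-1,II-2,II-3,II-4,III-1]: 5 consistent

II-4 ∈ {Kk Zz, Kk zz}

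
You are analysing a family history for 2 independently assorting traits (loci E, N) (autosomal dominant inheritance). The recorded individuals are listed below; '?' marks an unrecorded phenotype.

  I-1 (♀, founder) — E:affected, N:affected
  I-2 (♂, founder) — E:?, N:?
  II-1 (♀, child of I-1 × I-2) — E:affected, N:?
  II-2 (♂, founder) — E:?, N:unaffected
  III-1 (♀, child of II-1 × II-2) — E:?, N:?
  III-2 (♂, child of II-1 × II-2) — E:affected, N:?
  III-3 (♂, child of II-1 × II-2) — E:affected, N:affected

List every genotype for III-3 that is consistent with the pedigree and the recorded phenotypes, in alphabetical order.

E/I-1 aff ·: Ee|EE
E/I-2 ? ·: ee|Ee|EE
E/II-1 aff I-1×I-2: Ee|EE
E/II-2 ? ·: ee|Ee|EE
E/III-1 ? II-1×II-2: ee|Ee|EE
E/III-2 aff II-1×II-2: Ee|EE
E/III-3 aff II-1×II-2: Ee|EE
⇒ E over [I-1,I-2,II-1,II-2,III-1,III-2,III-3]: 150 consistent
N/I-1 aff ·: Nn|NN
N/I-2 ? ·: nn|Nn|NN
N/II-1 ? I-1×I-2: Nn|NN
N/II-2 un ·: nn
N/III-1 ? II-1×II-2: nn|Nn
N/III-2 ? II-1×II-2: nn|Nn
N/III-3 aff II-1×II-2: Nn
⇒ N over [I-1,I-2,II-1,II-2,III-1,III-2,III-3]: 24 consistent

III-3 ∈ {EE Nn, Ee Nn}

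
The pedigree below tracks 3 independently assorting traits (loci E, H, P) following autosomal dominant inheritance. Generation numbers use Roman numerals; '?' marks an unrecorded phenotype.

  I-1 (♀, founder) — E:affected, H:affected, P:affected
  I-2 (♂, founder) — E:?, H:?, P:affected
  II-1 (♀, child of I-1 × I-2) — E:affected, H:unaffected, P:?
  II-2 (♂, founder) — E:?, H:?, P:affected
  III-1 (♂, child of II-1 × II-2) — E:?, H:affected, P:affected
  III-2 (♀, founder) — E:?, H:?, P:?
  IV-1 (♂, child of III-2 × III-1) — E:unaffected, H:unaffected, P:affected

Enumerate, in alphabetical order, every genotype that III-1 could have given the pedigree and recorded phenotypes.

E/I-1 aff ·: Ee|EE
E/I-2 ? ·: ee|Ee|EE
E/II-1 aff I-1×I-2: Ee|EE
E/II-2 ? ·: ee|Ee|EE
E/III-1 ? II-1×II-2: ee|Ee
E/III-2 ? ·: ee|Ee
E/IV-1 un III-2×III-1: ee
⇒ E over [I-1,I-2,II-1,II-2,III-1,III-2,IV-1]: 66 consistent
H/I-1 aff ·: Hh
H/I-2 ? ·: hh|Hh
H/II-1 un I-1×I-2: hh
H/II-2 ? ·: Hh|HH
H/III-1 aff II-1×II-2: Hh
H/III-2 ? ·: hh|Hh
H/IV-1 un III-2×III-1: hh
⇒ H over [I-1,I-2,II-1,II-2,III-1,III-2,IV-1]: 8 consistent
P/I-1 aff ·: Pp|PP
P/I-2 aff ·: Pp|PP
P/II-1 ? I-1×I-2: pp|Pp|PP
P/II-2 aff ·: Pp|PP
P/III-1 aff II-1×II-2: Pp|PP
P/III-2 ? ·: pp|Pp|PP
P/IV-1 aff III-2×III-1: Pp|PP
⇒ P over [I-1,I-2,II-1,II-2,III-1,III-2,IV-1]: 116 consistent

III-1 ∈ {Ee Hh PP, Ee Hh Pp, ee Hh PP, ee Hh Pp}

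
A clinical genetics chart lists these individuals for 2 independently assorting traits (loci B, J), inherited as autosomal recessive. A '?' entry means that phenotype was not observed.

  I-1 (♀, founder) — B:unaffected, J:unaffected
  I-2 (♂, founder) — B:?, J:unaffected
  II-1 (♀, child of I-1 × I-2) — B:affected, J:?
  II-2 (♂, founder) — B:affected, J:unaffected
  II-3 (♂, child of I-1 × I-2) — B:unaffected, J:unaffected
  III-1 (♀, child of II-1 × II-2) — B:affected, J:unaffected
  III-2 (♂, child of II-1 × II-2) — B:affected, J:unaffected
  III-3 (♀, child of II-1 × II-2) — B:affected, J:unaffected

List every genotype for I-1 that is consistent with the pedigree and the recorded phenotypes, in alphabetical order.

B/I-1 un ·: Bb
B/I-2 ? ·: Bb|bb
B/II-1 aff I-1×I-2: bb
B/II-2 aff ·: bb
B/II-3 un I-1×I-2: BB|Bb
B/III-1 aff II-1×II-2: bb
B/III-2 aff II-1×II-2: bb
B/III-3 aff II-1×II-2: bb
⇒ B over [I-1,I-2,II-1,II-2,II-3,III-1,III-2,III-3]: 3 consistent
J/I-1 un ·: JJ|Jj
J/I-2 un ·: JJ|Jj
J/II-1 ? I-1×I-2: JJ|Jj|jj
J/II-2 un ·: JJ|Jj
J/II-3 un I-1×I-2: JJ|Jj
J/III-1 un II-1×II-2: JJ|Jj
J/III-2 un II-1×II-2: JJ|Jj
J/III-3 un II-1×II-2: JJ|Jj
⇒ J over [I-1,I-2,II-1,II-2,II-3,III-1,III-2,III-3]: 163 consistent

I-1 ∈ {Bb JJ, Bb Jj}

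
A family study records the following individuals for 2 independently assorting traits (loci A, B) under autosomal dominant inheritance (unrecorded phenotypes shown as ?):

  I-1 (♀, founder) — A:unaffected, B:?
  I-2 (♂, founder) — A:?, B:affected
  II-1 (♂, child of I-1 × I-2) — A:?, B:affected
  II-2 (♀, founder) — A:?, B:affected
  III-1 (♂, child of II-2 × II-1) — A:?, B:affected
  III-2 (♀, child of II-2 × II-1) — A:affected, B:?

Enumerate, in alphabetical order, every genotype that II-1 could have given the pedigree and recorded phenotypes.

A/I-1 un ·: aa
A/I-2 ? ·: aa|Aa|AA
A/II-1 ? I-1×I-2: aa|Aa
A/II-2 ? ·: aa|Aa|AA
A/III-1 ? II-2×II-1: aa|Aa|AA
A/III-2 aff II-2×II-1: Aa|AA
⇒ A over [I-1,I-2,II-1,II-2,III-1,III-2]: 30 consistent
B/I-1 ? ·: bb|Bb|BB
B/I-2 aff ·: Bb|BB
B/II-1 aff I-1×I-2: Bb|BB
B/II-2 aff ·: Bb|BB
B/III-1 aff II-2×II-1: Bb|BB
B/III-2 ? II-2×II-1: bb|Bb|BB
⇒ B over [I-1,I-2,II-1,II-2,III-1,III-2]: 70 consistent

II-1 ∈ {Aa BB, Aa Bb, aa BB, aa Bb}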